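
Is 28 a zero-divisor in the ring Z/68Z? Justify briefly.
gcd(28, 68) = 4 > 1, so 28 is not a unit in Z/68Z. In Z/nZ every nonzero non-unit is a zero-divisor: explicitly, take b = 68/gcd = 17 ≠ 0 (mod 68); then 28·17 = 476 = 7·68, i.e. 28·17 ≡ 0 (mod 68). So 28 is a zero-divisor.

Final answer: YES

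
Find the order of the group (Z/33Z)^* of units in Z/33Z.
|(Z/33Z)^*| = 20

(Z/33Z)^* consists of the classes a with gcd(a, 33) = 1, so its order is φ(33). φ is multiplicative, with φ(p^e) = p^e − p^(e−1). Factorise 33 = 3 · 11. Then
  φ(33) = (3 − 1) · (11 − 1) = 2 · 10 = 20.
Thus |(Z/33Z)^*| = 20.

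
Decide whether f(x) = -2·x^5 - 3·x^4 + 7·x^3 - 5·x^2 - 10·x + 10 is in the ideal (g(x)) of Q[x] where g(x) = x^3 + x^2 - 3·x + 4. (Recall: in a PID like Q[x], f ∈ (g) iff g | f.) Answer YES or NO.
NO

In Q[x] the ideal (g) consists of all multiples of g, so f ∈ (g) iff g | f, i.e. iff the remainder of f on division by g is 0. Divide f by g (g is monic, so eliminate the leading term of the running remainder at each step):
  leading term -2·x^5: subtract (-2·x^2)·g(x) = -2·x^5 - 2·x^4 + 6·x^3 - 8·x^2, leaving -x^4 + x^3 + 3·x^2 - 10·x + 10
  leading term -x^4: subtract (-x)·g(x) = -x^4 - x^3 + 3·x^2 - 4·x, leaving 2·x^3 - 6·x + 10
  leading term 2·x^3: subtract (2)·g(x) = 2·x^3 + 2·x^2 - 6·x + 8, leaving 2 - 2·x^2
The remainder r(x) = 2 - 2·x^2 ≠ 0 (and deg r < deg g), so g ∤ f, i.e. f ∉ (g).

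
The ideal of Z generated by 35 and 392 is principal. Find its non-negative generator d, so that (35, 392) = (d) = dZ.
In the PID Z, (a, b) is generated by gcd(a, b). Compute gcd(392, 35) with the extended Euclidean algorithm, tracking rows (r, s, t) with s·392 + t·35 = r:
  row A: (392, 1, 0)   [1·392 + 0·35 = 392]
  row B: (35, 0, 1)   [0·392 + 1·35 = 35]
  392 = 11·35 + 7   → row C = row A − 11·row B = (7, 1, −11)   [check: 1·392 − 11·35 = 7]
  35 = 5·7 + 0   → remainder 0, stop. gcd = 7 (last nonzero row C).
So gcd(35, 392) = 7, with Bézout identity 1·392 − 11·35 = 7. Containment (⊇): the Bézout identity exhibits 7 as an element of (35, 392), giving (7) ⊆ (35, 392). Containment (⊆): since 7 | 35 and 7 | 392 (35 = 7·5, 392 = 7·56), every Z-linear combination of 35 and 392 is divisible by 7, so (35, 392) ⊆ (7). Therefore (35, 392) = (7), d = 7.

Final answer: (35, 392) = (7); d = 7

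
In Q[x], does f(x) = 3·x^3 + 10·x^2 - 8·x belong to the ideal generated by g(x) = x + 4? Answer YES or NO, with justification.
In Q[x] the ideal (g) consists of all multiples of g, so f ∈ (g) iff g | f, i.e. iff the remainder of f on division by g is 0. Divide f by g (g is monic, so eliminate the leading term of the running remainder at each step):
  leading term 3·x^3: subtract (3·x^2)·g(x) = 3·x^3 + 12·x^2, leaving -2·x^2 - 8·x
  leading term -2·x^2: subtract (-2·x)·g(x) = -2·x^2 - 8·x, leaving 0
The remainder is 0, so f(x) = g(x) · h(x) with h(x) = 3·x^2 - 2·x. Hence g | f, i.e. f ∈ (g).

Final answer: YES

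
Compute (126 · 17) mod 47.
27

Reduce the factors first: 126 ≡ 32 (mod 47), so 126 · 17 ≡ 32 · 17 (mod 47). 32 · 17 = 544. Dividing by 47: 544 = 11·47 + 27. So (126 · 17) mod 47 = 27.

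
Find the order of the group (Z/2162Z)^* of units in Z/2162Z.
(Z/2162Z)^* consists of the classes a with gcd(a, 2162) = 1, so its order is φ(2162). φ is multiplicative, with φ(p^e) = p^e − p^(e−1). Factorise 2162 = 2 · 23 · 47. Then
  φ(2162) = (2 − 1) · (23 − 1) · (47 − 1) = 1 · 22 · 46 = 1012.
Thus |(Z/2162Z)^*| = 1012.

Final answer: |(Z/2162Z)^*| = 1012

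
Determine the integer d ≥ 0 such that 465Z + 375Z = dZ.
In the PID Z, (a, b) is generated by gcd(a, b). Compute gcd(465, 375) with the extended Euclidean algorithm, tracking rows (r, s, t) with s·465 + t·375 = r:
  row A: (465, 1, 0)   [1·465 + 0·375 = 465]
  row B: (375, 0, 1)   [0·465 + 1·375 = 375]
  465 = 1·375 + 90   → row C = row A − 1·row B = (90, 1, −1)   [check: 1·465 − 1·375 = 90]
  375 = 4·90 + 15   → row D = row B − 4·row C = (15, −4, 5)   [check: −4·465 + 5·375 = 15]
  90 = 6·15 + 0   → remainder 0, stop. gcd = 15 (last nonzero row D).
So gcd(465, 375) = 15, with Bézout identity −4·465 + 5·375 = 15. Containment (⊇): the Bézout identity exhibits 15 as an element of (465, 375), giving (15) ⊆ (465, 375). Containment (⊆): since 15 | 465 and 15 | 375 (465 = 15·31, 375 = 15·25), every Z-linear combination of 465 and 375 is divisible by 15, so (465, 375) ⊆ (15). Therefore (465, 375) = (15), d = 15.

Final answer: (465, 375) = (15); d = 15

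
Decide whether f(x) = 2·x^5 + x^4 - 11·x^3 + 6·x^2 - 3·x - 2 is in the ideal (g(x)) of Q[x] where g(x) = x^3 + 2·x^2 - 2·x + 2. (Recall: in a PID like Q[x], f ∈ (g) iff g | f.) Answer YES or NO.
In Q[x] the ideal (g) consists of all multiples of g, so f ∈ (g) iff g | f, i.e. iff the remainder of f on division by g is 0. Divide f by g (g is monic, so eliminate the leading term of the running remainder at each step):
  leading term 2·x^5: subtract (2·x^2)·g(x) = 2·x^5 + 4·x^4 - 4·x^3 + 4·x^2, leaving -3·x^4 - 7·x^3 + 2·x^2 - 3·x - 2
  leading term -3·x^4: subtract (-3·x)·g(x) = -3·x^4 - 6·x^3 + 6·x^2 - 6·x, leaving -x^3 - 4·x^2 + 3·x - 2
  leading term -x^3: subtract (-1)·g(x) = -x^3 - 2·x^2 + 2·x - 2, leaving -2·x^2 + x
The remainder r(x) = -2·x^2 + x ≠ 0 (and deg r < deg g), so g ∤ f, i.e. f ∉ (g).

Final answer: NO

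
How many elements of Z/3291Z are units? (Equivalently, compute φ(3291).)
An element a ∈ Z/3291Z is a unit iff gcd(a, 3291) = 1, so the number of units is φ(3291). φ is multiplicative, with φ(p^e) = p^e − p^(e−1). Factorise 3291 = 3 · 1097. Then
  φ(3291) = (3 − 1) · (1097 − 1) = 2 · 1096 = 2192.

Final answer: Z/3291Z has φ(3291) = 2192 units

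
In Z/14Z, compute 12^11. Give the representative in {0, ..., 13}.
Use repeated squaring. Binary(11) = 1011. Walk through the bits of the exponent 11 left-to-right: at each bit after the leading one, square the running value, then multiply by 12 if the bit is 1 (always reducing mod 14):
  bit 1 = 1 (leading): start with 12.
  bit 2 = 0: square 12^2 = 144 ≡ 4 (mod 14).
  bit 3 = 1: square 4^2 = 16 ≡ 2; bit is 1, so multiply 2·12 = 24 ≡ 10 (mod 14).
  bit 4 = 1: square 10^2 = 100 ≡ 2; bit is 1, so multiply 2·12 = 24 ≡ 10 (mod 14).
Final value: 12^11 ≡ 10 (mod 14).

Final answer: 10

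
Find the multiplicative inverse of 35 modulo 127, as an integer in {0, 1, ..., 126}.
35^(−1) ≡ 98 (mod 127)

Apply the extended Euclidean algorithm to (127, 35), tracking rows (r, s, t) with s·127 + t·35 = r. Each division r_prev = q·r_cur + r_new produces the new row as (previous row) − q·(current row):
  row A: (127, 1, 0)   [1·127 + 0·35 = 127]
  row B: (35, 0, 1)   [0·127 + 1·35 = 35]
  127 = 3·35 + 22   → row C = row A − 3·row B = (22, 1, −3)   [check: 1·127 − 3·35 = 22]
  35 = 1·22 + 13   → row D = row B − 1·row C = (13, −1, 4)   [check: −1·127 + 4·35 = 13]
  22 = 1·13 + 9   → row E = row C − 1·row D = (9, 2, −7)   [check: 2·127 − 7·35 = 9]
  13 = 1·9 + 4   → row F = row D − 1·row E = (4, −3, 11)   [check: −3·127 + 11·35 = 4]
  9 = 2·4 + 1   → row G = row E − 2·row F = (1, 8, −29)   [check: 8·127 − 29·35 = 1]
  4 = 4·1 + 0   → remainder 0, stop. gcd = 1 (last nonzero row G).
The gcd is 1, so 35 is invertible mod 127. The last nonzero row gives 8·127 − 29·35 = 1, so t = −29. So 35^(−1) ≡ −29 ≡ 98 (mod 127). Verify: 35 · 98 = 3430 ≡ 1 (mod 127). ✓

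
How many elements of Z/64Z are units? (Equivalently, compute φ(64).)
An element a ∈ Z/64Z is a unit iff gcd(a, 64) = 1, so the number of units is φ(64). φ is multiplicative, with φ(p^e) = p^e − p^(e−1). Factorise 64 = 2^6. Then
  φ(64) = (2^6 − 2^5) = 32 = 32.

Final answer: Z/64Z has φ(64) = 32 units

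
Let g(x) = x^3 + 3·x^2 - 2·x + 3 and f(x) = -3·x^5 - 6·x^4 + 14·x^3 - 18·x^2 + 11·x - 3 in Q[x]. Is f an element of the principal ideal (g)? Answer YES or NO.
In Q[x] the ideal (g) consists of all multiples of g, so f ∈ (g) iff g | f, i.e. iff the remainder of f on division by g is 0. Divide f by g (g is monic, so eliminate the leading term of the running remainder at each step):
  leading term -3·x^5: subtract (-3·x^2)·g(x) = -3·x^5 - 9·x^4 + 6·x^3 - 9·x^2, leaving 3·x^4 + 8·x^3 - 9·x^2 + 11·x - 3
  leading term 3·x^4: subtract (3·x)·g(x) = 3·x^4 + 9·x^3 - 6·x^2 + 9·x, leaving -x^3 - 3·x^2 + 2·x - 3
  leading term -x^3: subtract (-1)·g(x) = -x^3 - 3·x^2 + 2·x - 3, leaving 0
The remainder is 0, so f(x) = g(x) · h(x) with h(x) = -3·x^2 + 3·x - 1. Hence g | f, i.e. f ∈ (g).

Final answer: YES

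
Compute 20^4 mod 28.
8

Use repeated squaring. Binary(4) = 100. Walk through the bits of the exponent 4 left-to-right: at each bit after the leading one, square the running value, then multiply by 20 if the bit is 1 (always reducing mod 28):
  bit 1 = 1 (leading): start with 20.
  bit 2 = 0: square 20^2 = 400 ≡ 8 (mod 28).
  bit 3 = 0: square 8^2 = 64 ≡ 8 (mod 28).
Final value: 20^4 ≡ 8 (mod 28).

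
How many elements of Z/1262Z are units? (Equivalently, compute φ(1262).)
An element a ∈ Z/1262Z is a unit iff gcd(a, 1262) = 1, so the number of units is φ(1262). φ is multiplicative, with φ(p^e) = p^e − p^(e−1). Factorise 1262 = 2 · 631. Then
  φ(1262) = (2 − 1) · (631 − 1) = 1 · 630 = 630.

Final answer: Z/1262Z has φ(1262) = 630 units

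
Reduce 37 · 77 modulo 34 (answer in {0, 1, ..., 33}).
27

Reduce the factors first: 37 ≡ 3, 77 ≡ 9 (mod 34), so 37 · 77 ≡ 3 · 9 (mod 34). 3 · 9 = 27. Dividing by 34: 27 = 0·34 + 27. So (37 · 77) mod 34 = 27.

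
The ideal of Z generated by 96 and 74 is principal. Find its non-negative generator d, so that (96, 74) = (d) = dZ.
In the PID Z, (a, b) is generated by gcd(a, b). Compute gcd(96, 74) with the extended Euclidean algorithm, tracking rows (r, s, t) with s·96 + t·74 = r:
  row A: (96, 1, 0)   [1·96 + 0·74 = 96]
  row B: (74, 0, 1)   [0·96 + 1·74 = 74]
  96 = 1·74 + 22   → row C = row A − 1·row B = (22, 1, −1)   [check: 1·96 − 1·74 = 22]
  74 = 3·22 + 8   → row D = row B − 3·row C = (8, −3, 4)   [check: −3·96 + 4·74 = 8]
  22 = 2·8 + 6   → row E = row C − 2·row D = (6, 7, −9)   [check: 7·96 − 9·74 = 6]
  8 = 1·6 + 2   → row F = row D − 1·row E = (2, −10, 13)   [check: −10·96 + 13·74 = 2]
  6 = 3·2 + 0   → remainder 0, stop. gcd = 2 (last nonzero row F).
So gcd(96, 74) = 2, with Bézout identity −10·96 + 13·74 = 2. Containment (⊇): the Bézout identity exhibits 2 as an element of (96, 74), giving (2) ⊆ (96, 74). Containment (⊆): since 2 | 96 and 2 | 74 (96 = 2·48, 74 = 2·37), every Z-linear combination of 96 and 74 is divisible by 2, so (96, 74) ⊆ (2). Therefore (96, 74) = (2), d = 2.

Final answer: (96, 74) = (2); d = 2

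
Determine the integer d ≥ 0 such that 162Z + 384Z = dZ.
In the PID Z, (a, b) is generated by gcd(a, b). Compute gcd(384, 162) with the extended Euclidean algorithm, tracking rows (r, s, t) with s·384 + t·162 = r:
  row A: (384, 1, 0)   [1·384 + 0·162 = 384]
  row B: (162, 0, 1)   [0·384 + 1·162 = 162]
  384 = 2·162 + 60   → row C = row A − 2·row B = (60, 1, −2)   [check: 1·384 − 2·162 = 60]
  162 = 2·60 + 42   → row D = row B − 2·row C = (42, −2, 5)   [check: −2·384 + 5·162 = 42]
  60 = 1·42 + 18   → row E = row C − 1·row D = (18, 3, −7)   [check: 3·384 − 7·162 = 18]
  42 = 2·18 + 6   → row F = row D − 2·row E = (6, −8, 19)   [check: −8·384 + 19·162 = 6]
  18 = 3·6 + 0   → remainder 0, stop. gcd = 6 (last nonzero row F).
So gcd(162, 384) = 6, with Bézout identity −8·384 + 19·162 = 6. Containment (⊇): the Bézout identity exhibits 6 as an element of (162, 384), giving (6) ⊆ (162, 384). Containment (⊆): since 6 | 162 and 6 | 384 (162 = 6·27, 384 = 6·64), every Z-linear combination of 162 and 384 is divisible by 6, so (162, 384) ⊆ (6). Therefore (162, 384) = (6), d = 6.

Final answer: (162, 384) = (6); d = 6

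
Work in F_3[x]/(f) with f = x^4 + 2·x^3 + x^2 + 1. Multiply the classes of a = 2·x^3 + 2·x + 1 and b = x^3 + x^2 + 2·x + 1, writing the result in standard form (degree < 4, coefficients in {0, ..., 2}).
Multiply as integer polynomials: a · b = 2·x^6 + 2·x^5 + 6·x^4 + 5·x^3 + 5·x^2 + 4·x + 1. Reducing coefficients mod 3: a · b ≡ 2·x^6 + 2·x^5 + 2·x^3 + 2·x^2 + x + 1. Now divide by f(x) = x^4 + 2·x^3 + x^2 + 1 in F_3[x], eliminating the leading term at each step:
  leading term 2·x^6: subtract (2·x^2)·f(x) = 2·x^6 + x^5 + 2·x^4 + 2·x^2, leaving x^5 + x^4 + 2·x^3 + x + 1 (coefficients mod 3)
  leading term x^5: subtract (x)·f(x) = x^5 + 2·x^4 + x^3 + x, leaving 2·x^4 + x^3 + 1 (coefficients mod 3)
  leading term 2·x^4: subtract (2)·f(x) = 2·x^4 + x^3 + 2·x^2 + 2, leaving x^2 + 2 (coefficients mod 3)
The degree is now < 4, so this is the remainder. Hence a · b ≡ x^2 + 2 in F_3[x]/(f).

Final answer: a · b ≡ x^2 + 2 (mod f(x))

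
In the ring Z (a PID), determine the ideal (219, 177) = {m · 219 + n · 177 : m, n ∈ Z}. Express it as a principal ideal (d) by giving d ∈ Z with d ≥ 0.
In the PID Z, (a, b) is generated by gcd(a, b). Compute gcd(219, 177) with the extended Euclidean algorithm, tracking rows (r, s, t) with s·219 + t·177 = r:
  row A: (219, 1, 0)   [1·219 + 0·177 = 219]
  row B: (177, 0, 1)   [0·219 + 1·177 = 177]
  219 = 1·177 + 42   → row C = row A − 1·row B = (42, 1, −1)   [check: 1·219 − 1·177 = 42]
  177 = 4·42 + 9   → row D = row B − 4·row C = (9, −4, 5)   [check: −4·219 + 5·177 = 9]
  42 = 4·9 + 6   → row E = row C − 4·row D = (6, 17, −21)   [check: 17·219 − 21·177 = 6]
  9 = 1·6 + 3   → row F = row D − 1·row E = (3, −21, 26)   [check: −21·219 + 26·177 = 3]
  6 = 2·3 + 0   → remainder 0, stop. gcd = 3 (last nonzero row F).
So gcd(219, 177) = 3, with Bézout identity −21·219 + 26·177 = 3. Containment (⊇): the Bézout identity exhibits 3 as an element of (219, 177), giving (3) ⊆ (219, 177). Containment (⊆): since 3 | 219 and 3 | 177 (219 = 3·73, 177 = 3·59), every Z-linear combination of 219 and 177 is divisible by 3, so (219, 177) ⊆ (3). Therefore (219, 177) = (3), d = 3.

Final answer: (219, 177) = (3); d = 3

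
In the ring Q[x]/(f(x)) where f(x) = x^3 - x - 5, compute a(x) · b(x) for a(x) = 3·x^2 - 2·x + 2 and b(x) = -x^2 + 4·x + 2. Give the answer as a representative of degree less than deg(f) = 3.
a · b ≡ -7·x^2 + 3·x + 74 (mod f(x))

First multiply in Q[x] without reducing: a · b = -3·x^4 + 14·x^3 - 4·x^2 + 4·x + 4. Now divide by f(x) = x^3 - x - 5, eliminating the leading term at each step:
  leading term -3·x^4: subtract (-3·x)·f(x) = -3·x^4 + 3·x^2 + 15·x, leaving 14·x^3 - 7·x^2 - 11·x + 4
  leading term 14·x^3: subtract (14)·f(x) = 14·x^3 - 14·x - 70, leaving -7·x^2 + 3·x + 74
The degree is now < 3, so this is the remainder. Hence a · b ≡ -7·x^2 + 3·x + 74 in Q[x]/(f).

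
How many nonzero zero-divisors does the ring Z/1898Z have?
Z/1898Z has 1033 nonzero zero-divisors

In Z/1898Z each nonzero element is either a unit (gcd with 1898 is 1) or a zero-divisor (gcd > 1). The number of units is φ(1898): factorise 1898 = 2 · 13 · 73, so φ(1898) = (2 − 1) · (13 − 1) · (73 − 1) = 1 · 12 · 72 = 864. The nonzero elements number 1898 − 1 = 1897. Hence the nonzero zero-divisors number 1897 − 864 = 1033.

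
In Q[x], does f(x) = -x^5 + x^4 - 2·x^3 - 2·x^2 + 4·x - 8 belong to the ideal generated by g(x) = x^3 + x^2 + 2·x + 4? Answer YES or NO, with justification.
In Q[x] the ideal (g) consists of all multiples of g, so f ∈ (g) iff g | f, i.e. iff the remainder of f on division by g is 0. Divide f by g (g is monic, so eliminate the leading term of the running remainder at each step):
  leading term -x^5: subtract (-x^2)·g(x) = -x^5 - x^4 - 2·x^3 - 4·x^2, leaving 2·x^4 + 2·x^2 + 4·x - 8
  leading term 2·x^4: subtract (2·x)·g(x) = 2·x^4 + 2·x^3 + 4·x^2 + 8·x, leaving -2·x^3 - 2·x^2 - 4·x - 8
  leading term -2·x^3: subtract (-2)·g(x) = -2·x^3 - 2·x^2 - 4·x - 8, leaving 0
The remainder is 0, so f(x) = g(x) · h(x) with h(x) = -x^2 + 2·x - 2. Hence g | f, i.e. f ∈ (g).

Final answer: YES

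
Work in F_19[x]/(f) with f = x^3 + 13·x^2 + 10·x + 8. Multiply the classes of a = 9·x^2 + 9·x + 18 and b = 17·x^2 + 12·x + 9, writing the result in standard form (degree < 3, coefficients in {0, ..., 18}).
a · b ≡ 16·x^2 + 13·x + 2 (mod f(x))

Multiply as integer polynomials: a · b = 153·x^4 + 261·x^3 + 495·x^2 + 297·x + 162. Reducing coefficients mod 19: a · b ≡ x^4 + 14·x^3 + x^2 + 12·x + 10. Now divide by f(x) = x^3 + 13·x^2 + 10·x + 8 in F_19[x], eliminating the leading term at each step:
  leading term x^4: subtract (x)·f(x) = x^4 + 13·x^3 + 10·x^2 + 8·x, leaving x^3 + 10·x^2 + 4·x + 10 (coefficients mod 19)
  leading term x^3: subtract (1)·f(x) = x^3 + 13·x^2 + 10·x + 8, leaving 16·x^2 + 13·x + 2 (coefficients mod 19)
The degree is now < 3, so this is the remainder. Hence a · b ≡ 16·x^2 + 13·x + 2 in F_19[x]/(f).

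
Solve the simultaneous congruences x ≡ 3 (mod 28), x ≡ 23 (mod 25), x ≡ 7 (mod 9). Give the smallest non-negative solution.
x ≡ 1123 (mod 6300); the representative in [0, 6300) is 1123

The moduli 28, 25, 9 are pairwise coprime, so by the CRT there is a unique solution mod 28·25·9 = 6300.
Solve by successive substitution. Start with x ≡ 3 (mod 28).
  Combine with x ≡ 23 (mod 25): write x = 3 + 28·t and require 3 + 28·t ≡ 23 (mod 25), i.e. 28·t ≡ 23 − 3 ≡ 20 (mod 25). Since 28^(−1) ≡ 17 (mod 25) (28 ≡ 3 (mod 25)), t ≡ 17·20 ≡ 15 (mod 25). So x ≡ 3 + 28·15 = 423 (mod 700).
  Combine with x ≡ 7 (mod 9): write x = 423 + 700·t and require 423 + 700·t ≡ 7 (mod 9), i.e. 700·t ≡ 7 − 423 ≡ 7 (mod 9). Since 700^(−1) ≡ 4 (mod 9) (700 ≡ 7 (mod 9)), t ≡ 4·7 ≡ 1 (mod 9). So x ≡ 423 + 700·1 = 1123 (mod 6300).
Unique solution in [0, 6300): x = 1123.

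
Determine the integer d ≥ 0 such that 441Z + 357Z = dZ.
In the PID Z, (a, b) is generated by gcd(a, b). Compute gcd(441, 357) with the extended Euclidean algorithm, tracking rows (r, s, t) with s·441 + t·357 = r:
  row A: (441, 1, 0)   [1·441 + 0·357 = 441]
  row B: (357, 0, 1)   [0·441 + 1·357 = 357]
  441 = 1·357 + 84   → row C = row A − 1·row B = (84, 1, −1)   [check: 1·441 − 1·357 = 84]
  357 = 4·84 + 21   → row D = row B − 4·row C = (21, −4, 5)   [check: −4·441 + 5·357 = 21]
  84 = 4·21 + 0   → remainder 0, stop. gcd = 21 (last nonzero row D).
So gcd(441, 357) = 21, with Bézout identity −4·441 + 5·357 = 21. Containment (⊇): the Bézout identity exhibits 21 as an element of (441, 357), giving (21) ⊆ (441, 357). Containment (⊆): since 21 | 441 and 21 | 357 (441 = 21·21, 357 = 21·17), every Z-linear combination of 441 and 357 is divisible by 21, so (441, 357) ⊆ (21). Therefore (441, 357) = (21), d = 21.

Final answer: (441, 357) = (21); d = 21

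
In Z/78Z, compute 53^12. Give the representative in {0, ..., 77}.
Use repeated squaring. Binary(12) = 1100. Walk through the bits of the exponent 12 left-to-right: at each bit after the leading one, square the running value, then multiply by 53 if the bit is 1 (always reducing mod 78):
  bit 1 = 1 (leading): start with 53.
  bit 2 = 1: square 53^2 = 2809 ≡ 1; bit is 1, so multiply 1·53 = 53 (mod 78).
  bit 3 = 0: square 53^2 = 2809 ≡ 1 (mod 78).
  bit 4 = 0: square 1^2 = 1 (mod 78).
Final value: 53^12 ≡ 1 (mod 78).

Final answer: 1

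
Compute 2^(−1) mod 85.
Apply the extended Euclidean algorithm to (85, 2), tracking rows (r, s, t) with s·85 + t·2 = r. Each division r_prev = q·r_cur + r_new produces the new row as (previous row) − q·(current row):
  row A: (85, 1, 0)   [1·85 + 0·2 = 85]
  row B: (2, 0, 1)   [0·85 + 1·2 = 2]
  85 = 42·2 + 1   → row C = row A − 42·row B = (1, 1, −42)   [check: 1·85 − 42·2 = 1]
  2 = 2·1 + 0   → remainder 0, stop. gcd = 1 (last nonzero row C).
The gcd is 1, so 2 is invertible mod 85. The last nonzero row gives 1·85 − 42·2 = 1, so t = −42. So 2^(−1) ≡ −42 ≡ 43 (mod 85). Verify: 2 · 43 = 86 ≡ 1 (mod 85). ✓

Final answer: 2^(−1) ≡ 43 (mod 85)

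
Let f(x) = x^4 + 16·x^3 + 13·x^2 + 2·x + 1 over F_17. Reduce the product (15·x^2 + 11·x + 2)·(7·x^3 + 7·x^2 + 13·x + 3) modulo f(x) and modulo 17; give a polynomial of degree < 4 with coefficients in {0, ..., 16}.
Multiply as integer polynomials: a · b = 105·x^5 + 182·x^4 + 286·x^3 + 202·x^2 + 59·x + 6. Reducing coefficients mod 17: a · b ≡ 3·x^5 + 12·x^4 + 14·x^3 + 15·x^2 + 8·x + 6. Now divide by f(x) = x^4 + 16·x^3 + 13·x^2 + 2·x + 1 in F_17[x], eliminating the leading term at each step:
  leading term 3·x^5: subtract (3·x)·f(x) = 3·x^5 + 14·x^4 + 5·x^3 + 6·x^2 + 3·x, leaving 15·x^4 + 9·x^3 + 9·x^2 + 5·x + 6 (coefficients mod 17)
  leading term 15·x^4: subtract (15)·f(x) = 15·x^4 + 2·x^3 + 8·x^2 + 13·x + 15, leaving 7·x^3 + x^2 + 9·x + 8 (coefficients mod 17)
The degree is now < 4, so this is the remainder. Hence a · b ≡ 7·x^3 + x^2 + 9·x + 8 in F_17[x]/(f).

Final answer: a · b ≡ 7·x^3 + x^2 + 9·x + 8 (mod f(x))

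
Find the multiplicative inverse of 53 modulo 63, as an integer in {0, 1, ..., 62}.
Apply the extended Euclidean algorithm to (63, 53), tracking rows (r, s, t) with s·63 + t·53 = r. Each division r_prev = q·r_cur + r_new produces the new row as (previous row) − q·(current row):
  row A: (63, 1, 0)   [1·63 + 0·53 = 63]
  row B: (53, 0, 1)   [0·63 + 1·53 = 53]
  63 = 1·53 + 10   → row C = row A − 1·row B = (10, 1, −1)   [check: 1·63 − 1·53 = 10]
  53 = 5·10 + 3   → row D = row B − 5·row C = (3, −5, 6)   [check: −5·63 + 6·53 = 3]
  10 = 3·3 + 1   → row E = row C − 3·row D = (1, 16, −19)   [check: 16·63 − 19·53 = 1]
  3 = 3·1 + 0   → remainder 0, stop. gcd = 1 (last nonzero row E).
The gcd is 1, so 53 is invertible mod 63. The last nonzero row gives 16·63 − 19·53 = 1, so t = −19. So 53^(−1) ≡ −19 ≡ 44 (mod 63). Verify: 53 · 44 = 2332 ≡ 1 (mod 63). ✓

Final answer: 53^(−1) ≡ 44 (mod 63)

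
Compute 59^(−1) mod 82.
59^(−1) ≡ 57 (mod 82)

Apply the extended Euclidean algorithm to (82, 59), tracking rows (r, s, t) with s·82 + t·59 = r. Each division r_prev = q·r_cur + r_new produces the new row as (previous row) − q·(current row):
  row A: (82, 1, 0)   [1·82 + 0·59 = 82]
  row B: (59, 0, 1)   [0·82 + 1·59 = 59]
  82 = 1·59 + 23   → row C = row A − 1·row B = (23, 1, −1)   [check: 1·82 − 1·59 = 23]
  59 = 2·23 + 13   → row D = row B − 2·row C = (13, −2, 3)   [check: −2·82 + 3·59 = 13]
  23 = 1·13 + 10   → row E = row C − 1·row D = (10, 3, −4)   [check: 3·82 − 4·59 = 10]
  13 = 1·10 + 3   → row F = row D − 1·row E = (3, −5, 7)   [check: −5·82 + 7·59 = 3]
  10 = 3·3 + 1   → row G = row E − 3·row F = (1, 18, −25)   [check: 18·82 − 25·59 = 1]
  3 = 3·1 + 0   → remainder 0, stop. gcd = 1 (last nonzero row G).
The gcd is 1, so 59 is invertible mod 82. The last nonzero row gives 18·82 − 25·59 = 1, so t = −25. So 59^(−1) ≡ −25 ≡ 57 (mod 82). Verify: 59 · 57 = 3363 ≡ 1 (mod 82). ✓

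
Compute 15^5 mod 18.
Use repeated squaring. Binary(5) = 101. Walk through the bits of the exponent 5 left-to-right: at each bit after the leading one, square the running value, then multiply by 15 if the bit is 1 (always reducing mod 18):
  bit 1 = 1 (leading): start with 15.
  bit 2 = 0: square 15^2 = 225 ≡ 9 (mod 18).
  bit 3 = 1: square 9^2 = 81 ≡ 9; bit is 1, so multiply 9·15 = 135 ≡ 9 (mod 18).
Final value: 15^5 ≡ 9 (mod 18).

Final answer: 9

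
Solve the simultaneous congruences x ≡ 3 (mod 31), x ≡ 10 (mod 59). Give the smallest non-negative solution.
x ≡ 1367 (mod 1829); the representative in [0, 1829) is 1367

The moduli 31, 59 are pairwise coprime, so by the CRT there is a unique solution mod 31·59 = 1829.
Solve by successive substitution. Start with x ≡ 3 (mod 31).
  Combine with x ≡ 10 (mod 59): write x = 3 + 31·t and require 3 + 31·t ≡ 10 (mod 59), i.e. 31·t ≡ 10 − 3 ≡ 7 (mod 59). Since 31^(−1) ≡ 40 (mod 59), t ≡ 40·7 ≡ 44 (mod 59). So x ≡ 3 + 31·44 = 1367 (mod 1829).
Unique solution in [0, 1829): x = 1367.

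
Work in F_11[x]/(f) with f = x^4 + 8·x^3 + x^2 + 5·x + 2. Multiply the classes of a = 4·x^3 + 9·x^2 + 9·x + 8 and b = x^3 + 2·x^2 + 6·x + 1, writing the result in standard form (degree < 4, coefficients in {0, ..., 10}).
Multiply as integer polynomials: a · b = 4·x^6 + 17·x^5 + 51·x^4 + 84·x^3 + 79·x^2 + 57·x + 8. Reducing coefficients mod 11: a · b ≡ 4·x^6 + 6·x^5 + 7·x^4 + 7·x^3 + 2·x^2 + 2·x + 8. Now divide by f(x) = x^4 + 8·x^3 + x^2 + 5·x + 2 in F_11[x], eliminating the leading term at each step:
  leading term 4·x^6: subtract (4·x^2)·f(x) = 4·x^6 + 10·x^5 + 4·x^4 + 9·x^3 + 8·x^2, leaving 7·x^5 + 3·x^4 + 9·x^3 + 5·x^2 + 2·x + 8 (coefficients mod 11)
  leading term 7·x^5: subtract (7·x)·f(x) = 7·x^5 + x^4 + 7·x^3 + 2·x^2 + 3·x, leaving 2·x^4 + 2·x^3 + 3·x^2 + 10·x + 8 (coefficients mod 11)
  leading term 2·x^4: subtract (2)·f(x) = 2·x^4 + 5·x^3 + 2·x^2 + 10·x + 4, leaving 8·x^3 + x^2 + 4 (coefficients mod 11)
The degree is now < 4, so this is the remainder. Hence a · b ≡ 8·x^3 + x^2 + 4 in F_11[x]/(f).

Final answer: a · b ≡ 8·x^3 + x^2 + 4 (mod f(x))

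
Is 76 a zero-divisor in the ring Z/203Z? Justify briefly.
gcd(76, 203) = 1, so 76 is a unit in Z/203Z (it has a multiplicative inverse). A unit cannot be a zero-divisor: if 76·b ≡ 0 then multiplying both sides by 76^(−1) gives b ≡ 0. So 76 is not a zero-divisor.

Final answer: NO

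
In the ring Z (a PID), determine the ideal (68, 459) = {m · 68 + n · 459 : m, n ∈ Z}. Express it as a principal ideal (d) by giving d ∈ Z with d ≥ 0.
(68, 459) = (17); d = 17

In the PID Z, (a, b) is generated by gcd(a, b). Compute gcd(459, 68) with the extended Euclidean algorithm, tracking rows (r, s, t) with s·459 + t·68 = r:
  row A: (459, 1, 0)   [1·459 + 0·68 = 459]
  row B: (68, 0, 1)   [0·459 + 1·68 = 68]
  459 = 6·68 + 51   → row C = row A − 6·row B = (51, 1, −6)   [check: 1·459 − 6·68 = 51]
  68 = 1·51 + 17   → row D = row B − 1·row C = (17, −1, 7)   [check: −1·459 + 7·68 = 17]
  51 = 3·17 + 0   → remainder 0, stop. gcd = 17 (last nonzero row D).
So gcd(68, 459) = 17, with Bézout identity −1·459 + 7·68 = 17. Containment (⊇): the Bézout identity exhibits 17 as an element of (68, 459), giving (17) ⊆ (68, 459). Containment (⊆): since 17 | 68 and 17 | 459 (68 = 17·4, 459 = 17·27), every Z-linear combination of 68 and 459 is divisible by 17, so (68, 459) ⊆ (17). Therefore (68, 459) = (17), d = 17.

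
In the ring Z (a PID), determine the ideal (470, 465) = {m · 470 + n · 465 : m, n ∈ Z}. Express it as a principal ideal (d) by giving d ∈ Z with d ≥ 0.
(470, 465) = (5); d = 5

In the PID Z, (a, b) is generated by gcd(a, b). Compute gcd(470, 465) with the extended Euclidean algorithm, tracking rows (r, s, t) with s·470 + t·465 = r:
  row A: (470, 1, 0)   [1·470 + 0·465 = 470]
  row B: (465, 0, 1)   [0·470 + 1·465 = 465]
  470 = 1·465 + 5   → row C = row A − 1·row B = (5, 1, −1)   [check: 1·470 − 1·465 = 5]
  465 = 93·5 + 0   → remainder 0, stop. gcd = 5 (last nonzero row C).
So gcd(470, 465) = 5, with Bézout identity 1·470 − 1·465 = 5. Containment (⊇): the Bézout identity exhibits 5 as an element of (470, 465), giving (5) ⊆ (470, 465). Containment (⊆): since 5 | 470 and 5 | 465 (470 = 5·94, 465 = 5·93), every Z-linear combination of 470 and 465 is divisible by 5, so (470, 465) ⊆ (5). Therefore (470, 465) = (5), d = 5.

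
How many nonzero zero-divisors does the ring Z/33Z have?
In Z/33Z each nonzero element is either a unit (gcd with 33 is 1) or a zero-divisor (gcd > 1). The number of units is φ(33): factorise 33 = 3 · 11, so φ(33) = (3 − 1) · (11 − 1) = 2 · 10 = 20. The nonzero elements number 33 − 1 = 32. Hence the nonzero zero-divisors number 32 − 20 = 12.

Final answer: Z/33Z has 12 nonzero zero-divisors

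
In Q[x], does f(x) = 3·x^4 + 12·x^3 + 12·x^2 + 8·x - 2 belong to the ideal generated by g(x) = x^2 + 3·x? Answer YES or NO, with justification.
NO

In Q[x] the ideal (g) consists of all multiples of g, so f ∈ (g) iff g | f, i.e. iff the remainder of f on division by g is 0. Divide f by g (g is monic, so eliminate the leading term of the running remainder at each step):
  leading term 3·x^4: subtract (3·x^2)·g(x) = 3·x^4 + 9·x^3, leaving 3·x^3 + 12·x^2 + 8·x - 2
  leading term 3·x^3: subtract (3·x)·g(x) = 3·x^3 + 9·x^2, leaving 3·x^2 + 8·x - 2
  leading term 3·x^2: subtract (3)·g(x) = 3·x^2 + 9·x, leaving -x - 2
The remainder r(x) = -x - 2 ≠ 0 (and deg r < deg g), so g ∤ f, i.e. f ∉ (g).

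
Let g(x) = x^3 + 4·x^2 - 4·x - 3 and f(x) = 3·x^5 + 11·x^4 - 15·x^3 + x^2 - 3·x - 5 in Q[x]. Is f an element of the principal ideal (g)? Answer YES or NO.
NO

In Q[x] the ideal (g) consists of all multiples of g, so f ∈ (g) iff g | f, i.e. iff the remainder of f on division by g is 0. Divide f by g (g is monic, so eliminate the leading term of the running remainder at each step):
  leading term 3·x^5: subtract (3·x^2)·g(x) = 3·x^5 + 12·x^4 - 12·x^3 - 9·x^2, leaving -x^4 - 3·x^3 + 10·x^2 - 3·x - 5
  leading term -x^4: subtract (-x)·g(x) = -x^4 - 4·x^3 + 4·x^2 + 3·x, leaving x^3 + 6·x^2 - 6·x - 5
  leading term x^3: subtract (1)·g(x) = x^3 + 4·x^2 - 4·x - 3, leaving 2·x^2 - 2·x - 2
The remainder r(x) = 2·x^2 - 2·x - 2 ≠ 0 (and deg r < deg g), so g ∤ f, i.e. f ∉ (g).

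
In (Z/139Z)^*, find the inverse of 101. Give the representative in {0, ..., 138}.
Apply the extended Euclidean algorithm to (139, 101), tracking rows (r, s, t) with s·139 + t·101 = r. Each division r_prev = q·r_cur + r_new produces the new row as (previous row) − q·(current row):
  row A: (139, 1, 0)   [1·139 + 0·101 = 139]
  row B: (101, 0, 1)   [0·139 + 1·101 = 101]
  139 = 1·101 + 38   → row C = row A − 1·row B = (38, 1, −1)   [check: 1·139 − 1·101 = 38]
  101 = 2·38 + 25   → row D = row B − 2·row C = (25, −2, 3)   [check: −2·139 + 3·101 = 25]
  38 = 1·25 + 13   → row E = row C − 1·row D = (13, 3, −4)   [check: 3·139 − 4·101 = 13]
  25 = 1·13 + 12   → row F = row D − 1·row E = (12, −5, 7)   [check: −5·139 + 7·101 = 12]
  13 = 1·12 + 1   → row G = row E − 1·row F = (1, 8, −11)   [check: 8·139 − 11·101 = 1]
  12 = 12·1 + 0   → remainder 0, stop. gcd = 1 (last nonzero row G).
The gcd is 1, so 101 is invertible mod 139. The last nonzero row gives 8·139 − 11·101 = 1, so t = −11. So 101^(−1) ≡ −11 ≡ 128 (mod 139). Verify: 101 · 128 = 12928 ≡ 1 (mod 139). ✓

Final answer: 101^(−1) ≡ 128 (mod 139)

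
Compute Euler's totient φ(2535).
φ is multiplicative, with φ(p^e) = p^e − p^(e−1). Factorise 2535 = 3 · 5 · 13^2. Then
  φ(2535) = (3 − 1) · (5 − 1) · (13^2 − 13^1) = 2 · 4 · 156 = 1248.

Final answer: φ(2535) = 1248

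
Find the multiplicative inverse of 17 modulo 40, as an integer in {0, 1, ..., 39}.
17^(−1) ≡ 33 (mod 40)

Apply the extended Euclidean algorithm to (40, 17), tracking rows (r, s, t) with s·40 + t·17 = r. Each division r_prev = q·r_cur + r_new produces the new row as (previous row) − q·(current row):
  row A: (40, 1, 0)   [1·40 + 0·17 = 40]
  row B: (17, 0, 1)   [0·40 + 1·17 = 17]
  40 = 2·17 + 6   → row C = row A − 2·row B = (6, 1, −2)   [check: 1·40 − 2·17 = 6]
  17 = 2·6 + 5   → row D = row B − 2·row C = (5, −2, 5)   [check: −2·40 + 5·17 = 5]
  6 = 1·5 + 1   → row E = row C − 1·row D = (1, 3, −7)   [check: 3·40 − 7·17 = 1]
  5 = 5·1 + 0   → remainder 0, stop. gcd = 1 (last nonzero row E).
The gcd is 1, so 17 is invertible mod 40. The last nonzero row gives 3·40 − 7·17 = 1, so t = −7. So 17^(−1) ≡ −7 ≡ 33 (mod 40). Verify: 17 · 33 = 561 ≡ 1 (mod 40). ✓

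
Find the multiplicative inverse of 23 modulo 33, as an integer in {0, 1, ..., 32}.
23^(−1) ≡ 23 (mod 33)

Apply the extended Euclidean algorithm to (33, 23), tracking rows (r, s, t) with s·33 + t·23 = r. Each division r_prev = q·r_cur + r_new produces the new row as (previous row) − q·(current row):
  row A: (33, 1, 0)   [1·33 + 0·23 = 33]
  row B: (23, 0, 1)   [0·33 + 1·23 = 23]
  33 = 1·23 + 10   → row C = row A − 1·row B = (10, 1, −1)   [check: 1·33 − 1·23 = 10]
  23 = 2·10 + 3   → row D = row B − 2·row C = (3, −2, 3)   [check: −2·33 + 3·23 = 3]
  10 = 3·3 + 1   → row E = row C − 3·row D = (1, 7, −10)   [check: 7·33 − 10·23 = 1]
  3 = 3·1 + 0   → remainder 0, stop. gcd = 1 (last nonzero row E).
The gcd is 1, so 23 is invertible mod 33. The last nonzero row gives 7·33 − 10·23 = 1, so t = −10. So 23^(−1) ≡ −10 ≡ 23 (mod 33). Verify: 23 · 23 = 529 ≡ 1 (mod 33). ✓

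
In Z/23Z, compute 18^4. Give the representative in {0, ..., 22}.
4

Use repeated squaring. Binary(4) = 100. Walk through the bits of the exponent 4 left-to-right: at each bit after the leading one, square the running value, then multiply by 18 if the bit is 1 (always reducing mod 23):
  bit 1 = 1 (leading): start with 18.
  bit 2 = 0: square 18^2 = 324 ≡ 2 (mod 23).
  bit 3 = 0: square 2^2 = 4 (mod 23).
Final value: 18^4 ≡ 4 (mod 23).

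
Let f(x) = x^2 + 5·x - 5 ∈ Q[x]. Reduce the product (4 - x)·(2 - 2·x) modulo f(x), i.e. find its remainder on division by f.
First multiply in Q[x] without reducing: a · b = 2·x^2 - 10·x + 8. Now divide by f(x) = x^2 + 5·x - 5, eliminating the leading term at each step:
  leading term 2·x^2: subtract (2)·f(x) = 2·x^2 + 10·x - 10, leaving 18 - 20·x
The degree is now < 2, so this is the remainder. Hence a · b ≡ 18 - 20·x in Q[x]/(f).

Final answer: a · b ≡ 18 - 20·x (mod f(x))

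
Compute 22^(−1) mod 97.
Apply the extended Euclidean algorithm to (97, 22), tracking rows (r, s, t) with s·97 + t·22 = r. Each division r_prev = q·r_cur + r_new produces the new row as (previous row) − q·(current row):
  row A: (97, 1, 0)   [1·97 + 0·22 = 97]
  row B: (22, 0, 1)   [0·97 + 1·22 = 22]
  97 = 4·22 + 9   → row C = row A − 4·row B = (9, 1, −4)   [check: 1·97 − 4·22 = 9]
  22 = 2·9 + 4   → row D = row B − 2·row C = (4, −2, 9)   [check: −2·97 + 9·22 = 4]
  9 = 2·4 + 1   → row E = row C − 2·row D = (1, 5, −22)   [check: 5·97 − 22·22 = 1]
  4 = 4·1 + 0   → remainder 0, stop. gcd = 1 (last nonzero row E).
The gcd is 1, so 22 is invertible mod 97. The last nonzero row gives 5·97 − 22·22 = 1, so t = −22. So 22^(−1) ≡ −22 ≡ 75 (mod 97). Verify: 22 · 75 = 1650 ≡ 1 (mod 97). ✓

Final answer: 22^(−1) ≡ 75 (mod 97)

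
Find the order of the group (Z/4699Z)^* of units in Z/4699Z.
|(Z/4699Z)^*| = 4536

(Z/4699Z)^* consists of the classes a with gcd(a, 4699) = 1, so its order is φ(4699). φ is multiplicative, with φ(p^e) = p^e − p^(e−1). Factorise 4699 = 37 · 127. Then
  φ(4699) = (37 − 1) · (127 − 1) = 36 · 126 = 4536.
Thus |(Z/4699Z)^*| = 4536.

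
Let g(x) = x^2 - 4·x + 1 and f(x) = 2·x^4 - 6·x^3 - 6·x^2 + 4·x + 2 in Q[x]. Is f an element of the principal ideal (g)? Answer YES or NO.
NO

In Q[x] the ideal (g) consists of all multiples of g, so f ∈ (g) iff g | f, i.e. iff the remainder of f on division by g is 0. Divide f by g (g is monic, so eliminate the leading term of the running remainder at each step):
  leading term 2·x^4: subtract (2·x^2)·g(x) = 2·x^4 - 8·x^3 + 2·x^2, leaving 2·x^3 - 8·x^2 + 4·x + 2
  leading term 2·x^3: subtract (2·x)·g(x) = 2·x^3 - 8·x^2 + 2·x, leaving 2·x + 2
The remainder r(x) = 2·x + 2 ≠ 0 (and deg r < deg g), so g ∤ f, i.e. f ∉ (g).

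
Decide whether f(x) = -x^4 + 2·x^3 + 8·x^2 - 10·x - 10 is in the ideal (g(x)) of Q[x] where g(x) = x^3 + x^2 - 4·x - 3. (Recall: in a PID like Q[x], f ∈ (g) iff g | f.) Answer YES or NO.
In Q[x] the ideal (g) consists of all multiples of g, so f ∈ (g) iff g | f, i.e. iff the remainder of f on division by g is 0. Divide f by g (g is monic, so eliminate the leading term of the running remainder at each step):
  leading term -x^4: subtract (-x)·g(x) = -x^4 - x^3 + 4·x^2 + 3·x, leaving 3·x^3 + 4·x^2 - 13·x - 10
  leading term 3·x^3: subtract (3)·g(x) = 3·x^3 + 3·x^2 - 12·x - 9, leaving x^2 - x - 1
The remainder r(x) = x^2 - x - 1 ≠ 0 (and deg r < deg g), so g ∤ f, i.e. f ∉ (g).

Final answer: NO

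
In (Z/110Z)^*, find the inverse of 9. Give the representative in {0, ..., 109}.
Apply the extended Euclidean algorithm to (110, 9), tracking rows (r, s, t) with s·110 + t·9 = r. Each division r_prev = q·r_cur + r_new produces the new row as (previous row) − q·(current row):
  row A: (110, 1, 0)   [1·110 + 0·9 = 110]
  row B: (9, 0, 1)   [0·110 + 1·9 = 9]
  110 = 12·9 + 2   → row C = row A − 12·row B = (2, 1, −12)   [check: 1·110 − 12·9 = 2]
  9 = 4·2 + 1   → row D = row B − 4·row C = (1, −4, 49)   [check: −4·110 + 49·9 = 1]
  2 = 2·1 + 0   → remainder 0, stop. gcd = 1 (last nonzero row D).
The gcd is 1, so 9 is invertible mod 110. The last nonzero row gives −4·110 + 49·9 = 1, so t = 49. So 9^(−1) ≡ 49 (mod 110). Verify: 9 · 49 = 441 ≡ 1 (mod 110). ✓

Final answer: 9^(−1) ≡ 49 (mod 110)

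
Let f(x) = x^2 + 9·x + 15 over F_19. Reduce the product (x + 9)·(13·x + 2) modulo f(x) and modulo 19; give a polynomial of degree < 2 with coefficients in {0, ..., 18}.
Multiply as integer polynomials: a · b = 13·x^2 + 119·x + 18. Reducing coefficients mod 19: a · b ≡ 13·x^2 + 5·x + 18. Now divide by f(x) = x^2 + 9·x + 15 in F_19[x], eliminating the leading term at each step:
  leading term 13·x^2: subtract (13)·f(x) = 13·x^2 + 3·x + 5, leaving 2·x + 13 (coefficients mod 19)
The degree is now < 2, so this is the remainder. Hence a · b ≡ 2·x + 13 in F_19[x]/(f).

Final answer: a · b ≡ 2·x + 13 (mod f(x))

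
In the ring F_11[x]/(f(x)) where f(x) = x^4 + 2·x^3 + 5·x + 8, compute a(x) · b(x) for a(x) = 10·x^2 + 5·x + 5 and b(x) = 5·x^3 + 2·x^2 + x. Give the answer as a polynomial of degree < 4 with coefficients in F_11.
Multiply as integer polynomials: a · b = 50·x^5 + 45·x^4 + 45·x^3 + 15·x^2 + 5·x. Reducing coefficients mod 11: a · b ≡ 6·x^5 + x^4 + x^3 + 4·x^2 + 5·x. Now divide by f(x) = x^4 + 2·x^3 + 5·x + 8 in F_11[x], eliminating the leading term at each step:
  leading term 6·x^5: subtract (6·x)·f(x) = 6·x^5 + x^4 + 8·x^2 + 4·x, leaving x^3 + 7·x^2 + x (coefficients mod 11)
The degree is now < 4, so this is the remainder. Hence a · b ≡ x^3 + 7·x^2 + x in F_11[x]/(f).

Final answer: a · b ≡ x^3 + 7·x^2 + x (mod f(x))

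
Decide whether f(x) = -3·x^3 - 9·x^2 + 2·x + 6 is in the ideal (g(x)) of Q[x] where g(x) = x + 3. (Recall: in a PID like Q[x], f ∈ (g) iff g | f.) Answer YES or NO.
In Q[x] the ideal (g) consists of all multiples of g, so f ∈ (g) iff g | f, i.e. iff the remainder of f on division by g is 0. Divide f by g (g is monic, so eliminate the leading term of the running remainder at each step):
  leading term -3·x^3: subtract (-3·x^2)·g(x) = -3·x^3 - 9·x^2, leaving 2·x + 6
  leading term 2·x: subtract (2)·g(x) = 2·x + 6, leaving 0
The remainder is 0, so f(x) = g(x) · h(x) with h(x) = 2 - 3·x^2. Hence g | f, i.e. f ∈ (g).

Final answer: YES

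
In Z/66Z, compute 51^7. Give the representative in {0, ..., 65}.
39

Use repeated squaring. Binary(7) = 111. Walk through the bits of the exponent 7 left-to-right: at each bit after the leading one, square the running value, then multiply by 51 if the bit is 1 (always reducing mod 66):
  bit 1 = 1 (leading): start with 51.
  bit 2 = 1: square 51^2 = 2601 ≡ 27; bit is 1, so multiply 27·51 = 1377 ≡ 57 (mod 66).
  bit 3 = 1: square 57^2 = 3249 ≡ 15; bit is 1, so multiply 15·51 = 765 ≡ 39 (mod 66).
Final value: 51^7 ≡ 39 (mod 66).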